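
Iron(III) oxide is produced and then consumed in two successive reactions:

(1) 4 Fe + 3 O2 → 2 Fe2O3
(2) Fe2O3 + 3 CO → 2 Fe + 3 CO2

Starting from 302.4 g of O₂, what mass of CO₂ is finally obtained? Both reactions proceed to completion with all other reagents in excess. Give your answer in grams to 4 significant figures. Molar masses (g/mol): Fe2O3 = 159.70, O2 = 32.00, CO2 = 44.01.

831.8 g

n(O2) = 302.40 / 32.00 = 9.4500 mol.
Step 1 gives a 3:2 ratio of O2 to Fe2O3, so n(Fe2O3) = 6.3000 mol.
In step 2 the Fe2O3:CO2 ratio is 1:3, so n(CO2) = 18.900 mol.
Mass of CO2 = 18.900 × 44.01 = 831.79 g.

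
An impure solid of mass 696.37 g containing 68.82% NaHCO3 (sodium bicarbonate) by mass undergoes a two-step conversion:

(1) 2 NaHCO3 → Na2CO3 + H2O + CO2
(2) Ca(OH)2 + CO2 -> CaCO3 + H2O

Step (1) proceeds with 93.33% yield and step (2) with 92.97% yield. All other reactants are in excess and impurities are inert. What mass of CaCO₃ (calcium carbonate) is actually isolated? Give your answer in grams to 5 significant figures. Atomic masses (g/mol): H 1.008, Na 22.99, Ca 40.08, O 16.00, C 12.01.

247.72 g

Pure NaHCO3 = 696.37 × 0.6882 = 479.242 g.
M(NaHCO3) = 22.99 + 1.008 + 12.01 + 3(16.00) = 84.008 g/mol.
M(CaCO3) = 40.08 + 12.01 + 3(16.00) = 100.09 g/mol.
n(NaHCO3) = 479.242 / 84.008 = 5.70472 mol.
Step 1 (NaHCO3:CO2 = 2:1): theoretical n(CO2) = 2.85236 mol; at 93.33% yield, n(CO2) = 2.66211 mol.
Step 2 (CO2:CaCO3 = 1:1): theoretical n(CaCO3) = 2.66211 mol, so theoretical mass = 2.66211 × 100.09 = 266.450 g.
At 92.97% yield, actual mass of CaCO3 = 266.450 × 0.9297 = 247.719 g.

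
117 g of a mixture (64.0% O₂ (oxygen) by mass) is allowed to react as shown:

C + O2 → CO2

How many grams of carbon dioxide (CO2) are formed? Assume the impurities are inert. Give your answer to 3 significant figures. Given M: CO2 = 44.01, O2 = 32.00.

Mass of pure O2 = 117 g × 0.640 = 74.88 g.
n(O2) = 74.88 g / 32.00 g/mol = 2.340 mol.
From the equation the O2:CO2 mole ratio is 1:1, so n(CO2) = 2.340 × 1/1 = 2.340 mol.
Mass of CO2 = 2.340 mol × 44.01 g/mol = 103.0 g.

103 g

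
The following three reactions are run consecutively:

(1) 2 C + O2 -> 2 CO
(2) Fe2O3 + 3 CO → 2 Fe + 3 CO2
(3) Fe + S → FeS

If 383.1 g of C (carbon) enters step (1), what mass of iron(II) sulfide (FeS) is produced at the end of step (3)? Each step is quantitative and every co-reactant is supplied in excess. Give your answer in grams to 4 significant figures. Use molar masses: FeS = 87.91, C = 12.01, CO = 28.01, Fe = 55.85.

1869 g

n(C) = 383.1 / 12.01 = 31.898 mol.
Reaction (1): C→CO ratio 2:2 ⇒ n(CO) = 31.898 mol.
Reaction (2): CO→Fe ratio 3:2 ⇒ n(Fe) = 21.266 mol.
Reaction (3): Fe→FeS ratio 1:1 ⇒ n(FeS) = 21.266 mol.
Mass of FeS = 21.266 × 87.91 = 1869.5 g.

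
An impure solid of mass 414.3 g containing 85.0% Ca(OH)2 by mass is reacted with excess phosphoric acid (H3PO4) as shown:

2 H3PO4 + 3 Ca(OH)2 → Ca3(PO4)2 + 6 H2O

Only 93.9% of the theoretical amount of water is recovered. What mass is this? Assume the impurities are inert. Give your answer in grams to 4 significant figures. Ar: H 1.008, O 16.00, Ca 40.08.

Pure Ca(OH)2 available = 414.3 g × 0.850 = 352.15 g.
M(Ca(OH)2) = 40.08 + 2(16.00) + 2(1.008) = 74.096 g/mol.
M(H2O) = 2(1.008) + 16.00 = 18.016 g/mol.
n(Ca(OH)2) = 352.15 g / 74.096 g/mol = 4.7527 mol.
From the equation the Ca(OH)2:H2O mole ratio is 3:6, so n(H2O) = 4.7527 × 6/3 = 9.5054 mol.
Mass of H2O = 9.5054 mol × 18.016 g/mol = 171.25 g.
Actual mass collected = 171.25 g × 0.939 = 160.80 g.

160.8 g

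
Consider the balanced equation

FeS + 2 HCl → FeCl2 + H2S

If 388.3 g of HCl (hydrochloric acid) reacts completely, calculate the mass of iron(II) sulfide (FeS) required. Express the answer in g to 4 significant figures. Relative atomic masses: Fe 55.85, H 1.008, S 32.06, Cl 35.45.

468.1 g

M(HCl) = 1.008 + 35.45 = 36.458 g/mol.
M(FeS) = 55.85 + 32.06 = 87.91 g/mol.
n(HCl) = 388.30 g / 36.458 g/mol = 10.651 mol.
From the equation the HCl:FeS mole ratio is 2:1, so n(FeS) = 10.651 × 1/2 = 5.3253 mol.
Mass of FeS = 5.3253 mol × 87.91 g/mol = 468.15 g.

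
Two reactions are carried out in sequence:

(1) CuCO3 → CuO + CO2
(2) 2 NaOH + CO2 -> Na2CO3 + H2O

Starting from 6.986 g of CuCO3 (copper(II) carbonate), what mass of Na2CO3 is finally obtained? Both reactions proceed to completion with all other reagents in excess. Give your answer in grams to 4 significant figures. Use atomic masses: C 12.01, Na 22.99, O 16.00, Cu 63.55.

5.993 g

M(CuCO3) = 63.55 + 12.01 + 3(16.00) = 123.56 g/mol.
M(Na2CO3) = 2(22.99) + 12.01 + 3(16.00) = 105.99 g/mol.
n(CuCO3) = 6.9860 / 123.56 = 0.056539 mol.
Step 1 gives a 1:1 ratio of CuCO3 to CO2, so n(CO2) = 0.056539 mol.
In step 2 the CO2:Na2CO3 ratio is 1:1, so n(Na2CO3) = 0.056539 mol.
Mass of Na2CO3 = 0.056539 × 105.99 = 5.9926 g.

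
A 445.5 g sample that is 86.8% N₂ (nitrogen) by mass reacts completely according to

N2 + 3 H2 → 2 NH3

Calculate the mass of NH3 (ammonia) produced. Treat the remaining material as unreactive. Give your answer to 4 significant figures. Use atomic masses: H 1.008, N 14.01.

Mass of pure N2 = 445.5 g × 0.868 = 386.69 g.
M(N2) = 2(14.01) = 28.02 g/mol.
M(NH3) = 14.01 + 3(1.008) = 17.034 g/mol.
n(N2) = 386.69 g / 28.02 g/mol = 13.801 mol.
From the equation the N2:NH3 mole ratio is 1:2, so n(NH3) = 13.801 × 2/1 = 27.601 mol.
Mass of NH3 = 27.601 mol × 17.034 g/mol = 470.16 g.

470.2 g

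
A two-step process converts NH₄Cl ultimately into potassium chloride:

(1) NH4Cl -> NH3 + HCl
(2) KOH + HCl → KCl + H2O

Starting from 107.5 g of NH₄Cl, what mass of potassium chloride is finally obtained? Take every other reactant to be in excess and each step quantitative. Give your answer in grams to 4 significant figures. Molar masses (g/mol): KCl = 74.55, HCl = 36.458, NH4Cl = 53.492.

n(NH4Cl) = 107.50 / 53.492 = 2.0096 mol.
Step 1 gives a 1:1 ratio of NH4Cl to HCl, so n(HCl) = 2.0096 mol.
In step 2 the HCl:KCl ratio is 1:1, so n(KCl) = 2.0096 mol.
Mass of KCl = 2.0096 × 74.55 = 149.82 g.

149.8 g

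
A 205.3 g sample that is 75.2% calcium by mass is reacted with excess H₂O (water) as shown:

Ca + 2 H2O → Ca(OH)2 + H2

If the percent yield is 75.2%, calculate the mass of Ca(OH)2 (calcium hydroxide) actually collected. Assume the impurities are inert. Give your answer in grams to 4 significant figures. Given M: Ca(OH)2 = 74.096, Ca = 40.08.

214.6 g

Pure Ca available = 205.3 g × 0.752 = 154.39 g.
n(Ca) = 154.39 g / 40.08 g/mol = 3.8519 mol.
From the equation the Ca:Ca(OH)2 mole ratio is 1:1, so n(Ca(OH)2) = 3.8519 × 1/1 = 3.8519 mol.
Mass of Ca(OH)2 = 3.8519 mol × 74.096 g/mol = 285.41 g.
Actual mass collected = 285.41 g × 0.752 = 214.63 g.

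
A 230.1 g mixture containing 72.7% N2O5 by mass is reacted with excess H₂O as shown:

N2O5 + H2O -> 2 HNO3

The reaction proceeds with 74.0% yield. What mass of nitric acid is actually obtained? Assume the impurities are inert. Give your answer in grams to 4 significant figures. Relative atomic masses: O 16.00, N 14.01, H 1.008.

144.4 g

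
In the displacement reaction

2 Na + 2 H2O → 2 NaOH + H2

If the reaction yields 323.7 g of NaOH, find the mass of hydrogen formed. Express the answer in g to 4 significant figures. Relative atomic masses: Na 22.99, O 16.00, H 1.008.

8.158 g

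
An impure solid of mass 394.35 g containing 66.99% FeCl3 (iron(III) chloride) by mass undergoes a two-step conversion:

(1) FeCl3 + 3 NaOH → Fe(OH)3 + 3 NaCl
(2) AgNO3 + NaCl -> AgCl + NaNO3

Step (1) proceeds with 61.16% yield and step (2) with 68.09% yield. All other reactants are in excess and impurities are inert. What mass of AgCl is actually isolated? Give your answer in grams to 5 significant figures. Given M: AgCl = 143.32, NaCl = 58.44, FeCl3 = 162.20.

291.62 g

Pure FeCl3 = 394.35 × 0.6699 = 264.175 g.
n(FeCl3) = 264.175 / 162.20 = 1.62870 mol.
Step 1 (FeCl3:NaCl = 1:3): theoretical n(NaCl) = 4.88610 mol; at 61.16% yield, n(NaCl) = 2.98834 mol.
Step 2 (NaCl:AgCl = 1:1): theoretical n(AgCl) = 2.98834 mol, so theoretical mass = 2.98834 × 143.32 = 428.289 g.
At 68.09% yield, actual mass of AgCl = 428.289 × 0.6809 = 291.622 g.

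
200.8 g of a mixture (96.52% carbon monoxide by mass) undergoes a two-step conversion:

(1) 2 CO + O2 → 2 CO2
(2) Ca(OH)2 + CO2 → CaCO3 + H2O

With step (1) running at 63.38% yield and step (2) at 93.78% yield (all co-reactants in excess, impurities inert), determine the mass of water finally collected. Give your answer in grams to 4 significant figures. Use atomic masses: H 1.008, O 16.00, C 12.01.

74.09 g

Pure CO = 200.8 × 0.9652 = 193.81 g.
M(CO) = 12.01 + 16.00 = 28.01 g/mol.
M(H2O) = 2(1.008) + 16.00 = 18.016 g/mol.
n(CO) = 193.81 / 28.01 = 6.9194 mol.
Step 1 (CO:CO2 = 2:2): theoretical n(CO2) = 6.9194 mol; at 63.38% yield, n(CO2) = 4.3855 mol.
Step 2 (CO2:H2O = 1:1): theoretical n(H2O) = 4.3855 mol, so theoretical mass = 4.3855 × 18.016 = 79.009 g.
At 93.78% yield, actual mass of H2O = 79.009 × 0.9378 = 74.095 g.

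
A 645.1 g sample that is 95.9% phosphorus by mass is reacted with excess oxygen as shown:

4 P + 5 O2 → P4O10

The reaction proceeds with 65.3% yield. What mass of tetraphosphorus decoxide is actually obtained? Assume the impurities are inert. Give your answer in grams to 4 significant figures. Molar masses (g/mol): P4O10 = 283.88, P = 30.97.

925.7 g

Pure P available = 645.1 g × 0.959 = 618.65 g.
n(P) = 618.65 g / 30.97 g/mol = 19.976 mol.
From the equation the P:P4O10 mole ratio is 4:1, so n(P4O10) = 19.976 × 1/4 = 4.9940 mol.
Mass of P4O10 = 4.9940 mol × 283.88 g/mol = 1417.7 g.
Actual mass collected = 1417.7 g × 0.653 = 925.75 g.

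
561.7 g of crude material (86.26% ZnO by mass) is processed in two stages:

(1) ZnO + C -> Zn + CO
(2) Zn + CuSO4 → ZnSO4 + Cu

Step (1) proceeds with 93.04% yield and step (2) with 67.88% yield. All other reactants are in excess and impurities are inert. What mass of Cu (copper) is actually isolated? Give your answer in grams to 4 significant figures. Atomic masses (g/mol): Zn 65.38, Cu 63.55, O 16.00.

239.0 g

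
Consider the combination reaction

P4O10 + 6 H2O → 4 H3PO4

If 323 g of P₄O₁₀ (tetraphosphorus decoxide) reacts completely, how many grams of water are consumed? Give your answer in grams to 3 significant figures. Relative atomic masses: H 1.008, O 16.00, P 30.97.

123 g

M(P4O10) = 4(30.97) + 10(16.00) = 283.88 g/mol.
M(H2O) = 2(1.008) + 16.00 = 18.016 g/mol.
n(P4O10) = 323.0 g / 283.88 g/mol = 1.138 mol.
From the equation the P4O10:H2O mole ratio is 1:6, so n(H2O) = 1.138 × 6/1 = 6.827 mol.
Mass of H2O = 6.827 mol × 18.016 g/mol = 123.0 g.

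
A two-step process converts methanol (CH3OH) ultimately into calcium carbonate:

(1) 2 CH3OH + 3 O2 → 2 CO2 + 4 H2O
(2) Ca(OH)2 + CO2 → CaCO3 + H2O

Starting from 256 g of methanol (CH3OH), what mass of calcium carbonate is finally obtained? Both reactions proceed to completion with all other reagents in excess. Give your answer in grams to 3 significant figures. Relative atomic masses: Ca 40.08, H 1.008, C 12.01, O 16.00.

800 g

M(CH3OH) = 12.01 + 4(1.008) + 16.00 = 32.042 g/mol.
M(CaCO3) = 40.08 + 12.01 + 3(16.00) = 100.09 g/mol.
n(CH3OH) = 256.0 / 32.042 = 7.990 mol.
Step 1 gives a 2:2 ratio of CH3OH to CO2, so n(CO2) = 7.990 mol.
In step 2 the CO2:CaCO3 ratio is 1:1, so n(CaCO3) = 7.990 mol.
Mass of CaCO3 = 7.990 × 100.09 = 799.7 g.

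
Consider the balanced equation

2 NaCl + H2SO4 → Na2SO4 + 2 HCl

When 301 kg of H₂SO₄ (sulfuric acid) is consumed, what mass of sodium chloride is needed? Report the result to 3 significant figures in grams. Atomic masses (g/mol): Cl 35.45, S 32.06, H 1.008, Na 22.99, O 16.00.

359000 g

M(H2SO4) = 2(1.008) + 32.06 + 4(16.00) = 98.076 g/mol.
M(NaCl) = 22.99 + 35.45 = 58.44 g/mol.
Convert: 301 kg = 301000 g.
n(H2SO4) = 301000 g / 98.076 g/mol = 3069 mol.
From the equation the H2SO4:NaCl mole ratio is 1:2, so n(NaCl) = 3069 × 2/1 = 6138 mol.
Mass of NaCl = 6138 mol × 58.44 g/mol = 358700 g.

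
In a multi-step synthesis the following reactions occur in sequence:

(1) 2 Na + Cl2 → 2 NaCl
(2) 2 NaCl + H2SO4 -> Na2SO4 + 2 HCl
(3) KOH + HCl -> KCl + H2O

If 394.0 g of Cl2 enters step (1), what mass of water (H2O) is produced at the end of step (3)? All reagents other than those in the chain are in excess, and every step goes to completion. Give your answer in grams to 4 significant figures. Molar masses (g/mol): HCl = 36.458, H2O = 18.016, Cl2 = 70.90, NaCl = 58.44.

n(Cl2) = 394.0 / 70.90 = 5.5571 mol.
Reaction (1): Cl2→NaCl ratio 1:2 ⇒ n(NaCl) = 11.114 mol.
Reaction (2): NaCl→HCl ratio 2:2 ⇒ n(HCl) = 11.114 mol.
Reaction (3): HCl→H2O ratio 1:1 ⇒ n(H2O) = 11.114 mol.
Mass of H2O = 11.114 × 18.016 = 200.23 g.

200.2 g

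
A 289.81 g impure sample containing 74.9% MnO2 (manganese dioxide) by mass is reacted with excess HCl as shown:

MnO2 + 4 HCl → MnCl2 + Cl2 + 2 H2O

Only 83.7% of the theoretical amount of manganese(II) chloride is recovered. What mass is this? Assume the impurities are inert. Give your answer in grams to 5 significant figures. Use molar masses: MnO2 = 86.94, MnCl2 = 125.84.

Pure MnO2 available = 289.81 g × 0.749 = 217.068 g.
n(MnO2) = 217.068 g / 86.94 g/mol = 2.49675 mol.
From the equation the MnO2:MnCl2 mole ratio is 1:1, so n(MnCl2) = 2.49675 × 1/1 = 2.49675 mol.
Mass of MnCl2 = 2.49675 mol × 125.84 g/mol = 314.191 g.
Actual mass collected = 314.191 g × 0.837 = 262.978 g.

262.98 g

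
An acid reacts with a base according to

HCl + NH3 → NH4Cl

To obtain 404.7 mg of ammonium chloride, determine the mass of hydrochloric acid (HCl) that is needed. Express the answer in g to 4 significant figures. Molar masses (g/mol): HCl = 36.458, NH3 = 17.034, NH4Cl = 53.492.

0.2758 g

Convert: 404.7 mg = 0.40470 g.
n(NH4Cl) = 0.40470 g / 53.492 g/mol = 0.0075656 mol.
From the equation the NH4Cl:HCl mole ratio is 1:1, so n(HCl) = 0.0075656 × 1/1 = 0.0075656 mol.
Mass of HCl = 0.0075656 mol × 36.458 g/mol = 0.27583 g.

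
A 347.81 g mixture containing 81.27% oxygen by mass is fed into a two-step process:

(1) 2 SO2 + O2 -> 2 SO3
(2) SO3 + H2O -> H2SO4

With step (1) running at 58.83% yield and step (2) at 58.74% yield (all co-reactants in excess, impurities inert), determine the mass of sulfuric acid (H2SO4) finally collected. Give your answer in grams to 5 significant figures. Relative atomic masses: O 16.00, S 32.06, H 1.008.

598.75 g

Pure O2 = 347.81 × 0.8127 = 282.665 g.
M(O2) = 2(16.00) = 32.00 g/mol.
M(H2SO4) = 2(1.008) + 32.06 + 4(16.00) = 98.076 g/mol.
n(O2) = 282.665 / 32.00 = 8.83329 mol.
Step 1 (O2:SO3 = 1:2): theoretical n(SO3) = 17.6666 mol; at 58.83% yield, n(SO3) = 10.3932 mol.
Step 2 (SO3:H2SO4 = 1:1): theoretical n(H2SO4) = 10.3932 mol, so theoretical mass = 10.3932 × 98.076 = 1019.33 g.
At 58.74% yield, actual mass of H2SO4 = 1019.33 × 0.5874 = 598.753 g.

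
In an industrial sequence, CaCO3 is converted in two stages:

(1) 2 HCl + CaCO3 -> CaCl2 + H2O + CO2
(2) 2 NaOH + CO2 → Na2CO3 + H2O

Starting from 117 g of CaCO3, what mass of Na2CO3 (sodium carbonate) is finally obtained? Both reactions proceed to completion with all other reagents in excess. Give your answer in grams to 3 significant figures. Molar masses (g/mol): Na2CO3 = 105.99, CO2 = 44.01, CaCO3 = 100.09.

n(CaCO3) = 117.0 / 100.09 = 1.169 mol.
Step 1 gives a 1:1 ratio of CaCO3 to CO2, so n(CO2) = 1.169 mol.
In step 2 the CO2:Na2CO3 ratio is 1:1, so n(Na2CO3) = 1.169 mol.
Mass of Na2CO3 = 1.169 × 105.99 = 123.9 g.

124 g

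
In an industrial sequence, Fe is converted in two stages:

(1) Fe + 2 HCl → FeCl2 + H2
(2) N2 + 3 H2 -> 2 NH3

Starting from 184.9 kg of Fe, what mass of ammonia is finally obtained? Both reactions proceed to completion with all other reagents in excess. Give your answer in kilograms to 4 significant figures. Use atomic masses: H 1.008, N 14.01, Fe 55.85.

37.60 kg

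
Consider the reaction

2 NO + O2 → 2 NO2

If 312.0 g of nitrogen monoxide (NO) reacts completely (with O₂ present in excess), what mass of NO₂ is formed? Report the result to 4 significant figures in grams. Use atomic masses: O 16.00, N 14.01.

478.3 g

M(NO) = 14.01 + 16.00 = 30.01 g/mol.
M(NO2) = 14.01 + 2(16.00) = 46.01 g/mol.
n(NO) = 312.00 g / 30.01 g/mol = 10.397 mol.
From the equation the NO:NO2 mole ratio is 2:2, so n(NO2) = 10.397 × 2/2 = 10.397 mol.
Mass of NO2 = 10.397 mol × 46.01 g/mol = 478.34 g.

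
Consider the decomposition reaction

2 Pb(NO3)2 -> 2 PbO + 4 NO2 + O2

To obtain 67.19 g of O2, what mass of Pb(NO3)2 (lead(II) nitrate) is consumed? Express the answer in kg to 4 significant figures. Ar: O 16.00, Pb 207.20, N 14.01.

1.391 kg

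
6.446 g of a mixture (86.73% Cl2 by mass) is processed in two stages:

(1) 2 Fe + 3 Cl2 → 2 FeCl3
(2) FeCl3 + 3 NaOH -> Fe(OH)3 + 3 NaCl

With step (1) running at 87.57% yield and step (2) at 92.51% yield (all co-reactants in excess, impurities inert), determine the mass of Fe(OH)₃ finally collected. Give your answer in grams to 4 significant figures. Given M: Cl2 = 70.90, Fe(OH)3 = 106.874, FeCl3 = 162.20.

4.551 g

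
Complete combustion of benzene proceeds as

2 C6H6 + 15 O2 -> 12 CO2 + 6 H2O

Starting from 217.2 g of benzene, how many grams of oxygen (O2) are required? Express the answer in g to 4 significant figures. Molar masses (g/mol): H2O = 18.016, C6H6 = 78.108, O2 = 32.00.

n(C6H6) = 217.20 g / 78.108 g/mol = 2.7808 mol.
From the equation the C6H6:O2 mole ratio is 2:15, so n(O2) = 2.7808 × 15/2 = 20.856 mol.
Mass of O2 = 20.856 mol × 32.00 g/mol = 667.38 g.

667.4 g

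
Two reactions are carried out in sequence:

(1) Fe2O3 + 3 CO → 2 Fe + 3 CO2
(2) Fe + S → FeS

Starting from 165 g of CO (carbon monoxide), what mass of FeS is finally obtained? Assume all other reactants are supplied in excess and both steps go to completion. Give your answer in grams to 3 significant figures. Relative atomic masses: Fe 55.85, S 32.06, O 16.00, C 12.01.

345 g

M(CO) = 12.01 + 16.00 = 28.01 g/mol.
M(FeS) = 55.85 + 32.06 = 87.91 g/mol.
n(CO) = 165.0 / 28.01 = 5.891 mol.
Step 1 gives a 3:2 ratio of CO to Fe, so n(Fe) = 3.927 mol.
In step 2 the Fe:FeS ratio is 1:1, so n(FeS) = 3.927 mol.
Mass of FeS = 3.927 × 87.91 = 345.2 g.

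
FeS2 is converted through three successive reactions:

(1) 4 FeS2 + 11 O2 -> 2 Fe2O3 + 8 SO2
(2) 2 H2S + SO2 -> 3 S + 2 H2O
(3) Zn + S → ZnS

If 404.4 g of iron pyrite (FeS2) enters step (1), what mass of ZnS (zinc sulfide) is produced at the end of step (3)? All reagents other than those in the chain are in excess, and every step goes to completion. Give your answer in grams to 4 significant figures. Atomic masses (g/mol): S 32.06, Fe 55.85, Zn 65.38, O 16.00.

1971 g

M(FeS2) = 55.85 + 2(32.06) = 119.97 g/mol.
M(ZnS) = 65.38 + 32.06 = 97.44 g/mol.
n(FeS2) = 404.4 / 119.97 = 3.3708 mol.
Reaction (1): FeS2→SO2 ratio 4:8 ⇒ n(SO2) = 6.7417 mol.
Reaction (2): SO2→S ratio 1:3 ⇒ n(S) = 20.225 mol.
Reaction (3): S→ZnS ratio 1:1 ⇒ n(ZnS) = 20.225 mol.
Mass of ZnS = 20.225 × 97.44 = 1970.7 g.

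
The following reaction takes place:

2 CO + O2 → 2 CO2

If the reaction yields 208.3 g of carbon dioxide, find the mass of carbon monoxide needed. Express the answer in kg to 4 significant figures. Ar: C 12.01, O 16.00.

M(CO2) = 12.01 + 2(16.00) = 44.01 g/mol.
M(CO) = 12.01 + 16.00 = 28.01 g/mol.
n(CO2) = 208.30 g / 44.01 g/mol = 4.7330 mol.
From the equation the CO2:CO mole ratio is 2:2, so n(CO) = 4.7330 × 2/2 = 4.7330 mol.
Mass of CO = 4.7330 mol × 28.01 g/mol = 132.57 g.
Converting to kg: 132.57 g = 0.1326 kg.

0.1326 kg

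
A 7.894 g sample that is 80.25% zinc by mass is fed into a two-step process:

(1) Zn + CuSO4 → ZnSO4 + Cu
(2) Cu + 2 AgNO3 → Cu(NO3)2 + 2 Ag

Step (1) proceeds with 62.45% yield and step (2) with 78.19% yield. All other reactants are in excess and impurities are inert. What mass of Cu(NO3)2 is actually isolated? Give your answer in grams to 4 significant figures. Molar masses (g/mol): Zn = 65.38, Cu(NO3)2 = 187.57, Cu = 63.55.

Pure Zn = 7.894 × 0.8025 = 6.3349 g.
n(Zn) = 6.3349 / 65.38 = 0.096894 mol.
Step 1 (Zn:Cu = 1:1): theoretical n(Cu) = 0.096894 mol; at 62.45% yield, n(Cu) = 0.060510 mol.
Step 2 (Cu:Cu(NO3)2 = 1:1): theoretical n(Cu(NO3)2) = 0.060510 mol, so theoretical mass = 0.060510 × 187.57 = 11.350 g.
At 78.19% yield, actual mass of Cu(NO3)2 = 11.350 × 0.7819 = 8.8745 g.

8.875 g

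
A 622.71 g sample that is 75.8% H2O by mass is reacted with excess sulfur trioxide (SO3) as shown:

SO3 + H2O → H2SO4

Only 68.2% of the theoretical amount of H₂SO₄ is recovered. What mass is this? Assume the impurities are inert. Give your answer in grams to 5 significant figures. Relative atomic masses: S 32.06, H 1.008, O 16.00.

1752.4 g

Pure H2O available = 622.71 g × 0.758 = 472.014 g.
M(H2O) = 2(1.008) + 16.00 = 18.016 g/mol.
M(H2SO4) = 2(1.008) + 32.06 + 4(16.00) = 98.076 g/mol.
n(H2O) = 472.014 g / 18.016 g/mol = 26.1997 mol.
From the equation the H2O:H2SO4 mole ratio is 1:1, so n(H2SO4) = 26.1997 × 1/1 = 26.1997 mol.
Mass of H2SO4 = 26.1997 mol × 98.076 g/mol = 2569.56 g.
Actual mass collected = 2569.56 g × 0.682 = 1752.44 g.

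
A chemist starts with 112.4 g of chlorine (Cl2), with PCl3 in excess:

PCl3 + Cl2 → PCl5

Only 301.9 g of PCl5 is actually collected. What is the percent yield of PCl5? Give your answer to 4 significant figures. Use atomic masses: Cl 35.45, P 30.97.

91.46 %

M(Cl2) = 2(35.45) = 70.90 g/mol.
M(PCl5) = 30.97 + 5(35.45) = 208.22 g/mol.
n(Cl2) = 112.40 g / 70.90 g/mol = 1.5853 mol.
From the equation the Cl2:PCl5 mole ratio is 1:1, so n(PCl5) = 1.5853 × 1/1 = 1.5853 mol.
Mass of PCl5 = 1.5853 mol × 208.22 g/mol = 330.10 g.
This is the theoretical yield. Percent yield = 301.9 g / 330.10 g × 100% = 91.458%.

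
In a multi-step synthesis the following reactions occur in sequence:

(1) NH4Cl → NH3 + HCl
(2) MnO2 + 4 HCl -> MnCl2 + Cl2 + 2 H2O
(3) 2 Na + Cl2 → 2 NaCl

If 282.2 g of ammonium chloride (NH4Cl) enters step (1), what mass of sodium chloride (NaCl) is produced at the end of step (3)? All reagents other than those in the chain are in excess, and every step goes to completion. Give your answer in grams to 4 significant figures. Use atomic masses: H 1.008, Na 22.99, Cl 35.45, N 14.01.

154.2 g

M(NH4Cl) = 14.01 + 4(1.008) + 35.45 = 53.492 g/mol.
M(NaCl) = 22.99 + 35.45 = 58.44 g/mol.
n(NH4Cl) = 282.2 / 53.492 = 5.2756 mol.
Reaction (1): NH4Cl→HCl ratio 1:1 ⇒ n(HCl) = 5.2756 mol.
Reaction (2): HCl→Cl2 ratio 4:1 ⇒ n(Cl2) = 1.3189 mol.
Reaction (3): Cl2→NaCl ratio 1:2 ⇒ n(NaCl) = 2.6378 mol.
Mass of NaCl = 2.6378 × 58.44 = 154.15 g.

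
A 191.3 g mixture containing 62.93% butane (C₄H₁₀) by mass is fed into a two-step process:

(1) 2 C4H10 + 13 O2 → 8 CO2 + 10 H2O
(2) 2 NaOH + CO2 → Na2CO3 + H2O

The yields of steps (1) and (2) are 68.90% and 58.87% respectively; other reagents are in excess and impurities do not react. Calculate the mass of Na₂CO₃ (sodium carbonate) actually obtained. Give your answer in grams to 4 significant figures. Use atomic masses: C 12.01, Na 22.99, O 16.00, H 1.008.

Pure C4H10 = 191.3 × 0.6293 = 120.39 g.
M(C4H10) = 4(12.01) + 10(1.008) = 58.12 g/mol.
M(Na2CO3) = 2(22.99) + 12.01 + 3(16.00) = 105.99 g/mol.
n(C4H10) = 120.39 / 58.12 = 2.0713 mol.
Step 1 (C4H10:CO2 = 2:8): theoretical n(CO2) = 8.2853 mol; at 68.90% yield, n(CO2) = 5.7086 mol.
Step 2 (CO2:Na2CO3 = 1:1): theoretical n(Na2CO3) = 5.7086 mol, so theoretical mass = 5.7086 × 105.99 = 605.05 g.
At 58.87% yield, actual mass of Na2CO3 = 605.05 × 0.5887 = 356.19 g.

356.2 g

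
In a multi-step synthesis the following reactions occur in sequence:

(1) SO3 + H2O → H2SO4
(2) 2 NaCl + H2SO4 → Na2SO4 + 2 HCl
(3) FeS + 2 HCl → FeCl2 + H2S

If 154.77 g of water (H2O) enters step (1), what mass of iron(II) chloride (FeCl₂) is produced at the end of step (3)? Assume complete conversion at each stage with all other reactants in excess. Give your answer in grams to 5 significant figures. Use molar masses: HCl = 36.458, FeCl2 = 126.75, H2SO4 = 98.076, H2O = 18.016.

1088.9 g

n(H2O) = 154.77 / 18.016 = 8.59070 mol.
Reaction (1): H2O→H2SO4 ratio 1:1 ⇒ n(H2SO4) = 8.59070 mol.
Reaction (2): H2SO4→HCl ratio 1:2 ⇒ n(HCl) = 17.1814 mol.
Reaction (3): HCl→FeCl2 ratio 2:1 ⇒ n(FeCl2) = 8.59070 mol.
Mass of FeCl2 = 8.59070 × 126.75 = 1088.87 g.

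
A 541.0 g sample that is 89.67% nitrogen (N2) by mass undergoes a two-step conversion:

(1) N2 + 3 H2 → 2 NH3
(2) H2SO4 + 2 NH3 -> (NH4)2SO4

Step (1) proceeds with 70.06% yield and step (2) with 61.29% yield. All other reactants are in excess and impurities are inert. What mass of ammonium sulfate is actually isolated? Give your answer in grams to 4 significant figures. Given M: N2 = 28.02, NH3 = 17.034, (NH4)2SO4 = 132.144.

982.4 g

Pure N2 = 541.0 × 0.8967 = 485.11 g.
n(N2) = 485.11 / 28.02 = 17.313 mol.
Step 1 (N2:NH3 = 1:2): theoretical n(NH3) = 34.626 mol; at 70.06% yield, n(NH3) = 24.259 mol.
Step 2 (NH3:(NH4)2SO4 = 2:1): theoretical n((NH4)2SO4) = 12.130 mol, so theoretical mass = 12.130 × 132.144 = 1602.9 g.
At 61.29% yield, actual mass of (NH4)2SO4 = 1602.9 × 0.6129 = 982.39 g.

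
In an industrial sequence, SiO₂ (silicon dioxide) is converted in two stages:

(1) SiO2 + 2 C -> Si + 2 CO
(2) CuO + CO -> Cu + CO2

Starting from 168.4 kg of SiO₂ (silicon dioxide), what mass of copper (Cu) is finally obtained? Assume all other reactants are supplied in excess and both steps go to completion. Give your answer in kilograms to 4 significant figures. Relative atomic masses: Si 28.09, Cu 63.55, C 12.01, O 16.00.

356.2 kg

M(SiO2) = 28.09 + 2(16.00) = 60.09 g/mol.
M(Cu) = 63.55 g/mol.
168.4 kg = 168400 g.
n(SiO2) = 168400 / 60.09 = 2802.5 mol.
Step 1 gives a 1:2 ratio of SiO2 to CO, so n(CO) = 5604.9 mol.
In step 2 the CO:Cu ratio is 1:1, so n(Cu) = 5604.9 mol.
Mass of Cu = 5604.9 × 63.55 = 356190 g = 356.2 kg.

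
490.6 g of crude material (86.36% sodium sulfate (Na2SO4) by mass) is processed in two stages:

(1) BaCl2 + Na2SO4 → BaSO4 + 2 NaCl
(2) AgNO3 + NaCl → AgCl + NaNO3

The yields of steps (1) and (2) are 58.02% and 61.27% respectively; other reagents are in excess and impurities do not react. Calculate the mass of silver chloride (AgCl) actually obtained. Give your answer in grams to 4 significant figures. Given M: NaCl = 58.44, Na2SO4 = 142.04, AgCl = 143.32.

303.9 g

Pure Na2SO4 = 490.6 × 0.8636 = 423.68 g.
n(Na2SO4) = 423.68 / 142.04 = 2.9828 mol.
Step 1 (Na2SO4:NaCl = 1:2): theoretical n(NaCl) = 5.9657 mol; at 58.02% yield, n(NaCl) = 3.4613 mol.
Step 2 (NaCl:AgCl = 1:1): theoretical n(AgCl) = 3.4613 mol, so theoretical mass = 3.4613 × 143.32 = 496.07 g.
At 61.27% yield, actual mass of AgCl = 496.07 × 0.6127 = 303.94 g.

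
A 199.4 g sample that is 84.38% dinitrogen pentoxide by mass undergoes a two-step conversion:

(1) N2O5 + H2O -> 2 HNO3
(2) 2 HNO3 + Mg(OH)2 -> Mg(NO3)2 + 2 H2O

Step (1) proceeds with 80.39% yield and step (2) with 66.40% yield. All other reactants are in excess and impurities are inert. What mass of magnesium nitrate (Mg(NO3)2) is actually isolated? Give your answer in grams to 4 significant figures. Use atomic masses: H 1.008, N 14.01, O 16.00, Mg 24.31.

Pure N2O5 = 199.4 × 0.8438 = 168.25 g.
M(N2O5) = 2(14.01) + 5(16.00) = 108.02 g/mol.
M(Mg(NO3)2) = 24.31 + 2(14.01) + 6(16.00) = 148.33 g/mol.
n(N2O5) = 168.25 / 108.02 = 1.5576 mol.
Step 1 (N2O5:HNO3 = 1:2): theoretical n(HNO3) = 3.1152 mol; at 80.39% yield, n(HNO3) = 2.5043 mol.
Step 2 (HNO3:Mg(NO3)2 = 2:1): theoretical n(Mg(NO3)2) = 1.2522 mol, so theoretical mass = 1.2522 × 148.33 = 185.73 g.
At 66.40% yield, actual mass of Mg(NO3)2 = 185.73 × 0.6640 = 123.33 g.

123.3 g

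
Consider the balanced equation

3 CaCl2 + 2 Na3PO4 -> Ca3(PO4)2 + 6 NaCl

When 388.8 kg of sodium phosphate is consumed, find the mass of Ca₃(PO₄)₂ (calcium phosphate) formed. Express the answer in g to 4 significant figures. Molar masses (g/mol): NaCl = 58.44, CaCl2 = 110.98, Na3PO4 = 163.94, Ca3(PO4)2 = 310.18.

Convert: 388.8 kg = 388800 g.
n(Na3PO4) = 388800 g / 163.94 g/mol = 2371.6 mol.
From the equation the Na3PO4:Ca3(PO4)2 mole ratio is 2:1, so n(Ca3(PO4)2) = 2371.6 × 1/2 = 1185.8 mol.
Mass of Ca3(PO4)2 = 1185.8 mol × 310.18 g/mol = 367810 g.

367800 g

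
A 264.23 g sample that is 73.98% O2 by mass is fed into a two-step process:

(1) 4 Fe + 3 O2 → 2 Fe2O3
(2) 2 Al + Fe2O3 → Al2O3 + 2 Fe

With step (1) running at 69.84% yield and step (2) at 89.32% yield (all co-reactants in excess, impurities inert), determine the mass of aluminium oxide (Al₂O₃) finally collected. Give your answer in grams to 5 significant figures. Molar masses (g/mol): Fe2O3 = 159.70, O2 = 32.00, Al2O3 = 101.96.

Pure O2 = 264.23 × 0.7398 = 195.477 g.
n(O2) = 195.477 / 32.00 = 6.10867 mol.
Step 1 (O2:Fe2O3 = 3:2): theoretical n(Fe2O3) = 4.07244 mol; at 69.84% yield, n(Fe2O3) = 2.84420 mol.
Step 2 (Fe2O3:Al2O3 = 1:1): theoretical n(Al2O3) = 2.84420 mol, so theoretical mass = 2.84420 × 101.96 = 289.994 g.
At 89.32% yield, actual mass of Al2O3 = 289.994 × 0.8932 = 259.023 g.

259.02 g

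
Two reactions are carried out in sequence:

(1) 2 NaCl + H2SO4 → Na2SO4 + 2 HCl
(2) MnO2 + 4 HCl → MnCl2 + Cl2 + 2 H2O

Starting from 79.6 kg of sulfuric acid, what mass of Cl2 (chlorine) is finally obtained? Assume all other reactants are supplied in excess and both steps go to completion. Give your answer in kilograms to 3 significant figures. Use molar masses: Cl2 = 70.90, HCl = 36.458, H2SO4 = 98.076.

28.8 kg

79.6 kg = 79600 g.
n(H2SO4) = 79600 / 98.076 = 811.6 mol.
Step 1 gives a 1:2 ratio of H2SO4 to HCl, so n(HCl) = 1623 mol.
In step 2 the HCl:Cl2 ratio is 4:1, so n(Cl2) = 405.8 mol.
Mass of Cl2 = 405.8 × 70.90 = 28770 g = 28.8 kg.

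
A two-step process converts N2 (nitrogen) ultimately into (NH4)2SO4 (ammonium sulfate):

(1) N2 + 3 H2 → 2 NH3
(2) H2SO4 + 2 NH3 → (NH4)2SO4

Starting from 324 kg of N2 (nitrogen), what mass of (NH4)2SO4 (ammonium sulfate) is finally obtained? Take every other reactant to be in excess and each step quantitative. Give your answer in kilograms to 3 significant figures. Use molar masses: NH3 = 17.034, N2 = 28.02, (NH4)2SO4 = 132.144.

324 kg = 324000 g.
n(N2) = 324000 / 28.02 = 11560 mol.
Step 1 gives a 1:2 ratio of N2 to NH3, so n(NH3) = 23130 mol.
In step 2 the NH3:(NH4)2SO4 ratio is 2:1, so n((NH4)2SO4) = 11560 mol.
Mass of (NH4)2SO4 = 11560 × 132.144 = 1.528 × 10^6 g = 1530 kg.

1530 kg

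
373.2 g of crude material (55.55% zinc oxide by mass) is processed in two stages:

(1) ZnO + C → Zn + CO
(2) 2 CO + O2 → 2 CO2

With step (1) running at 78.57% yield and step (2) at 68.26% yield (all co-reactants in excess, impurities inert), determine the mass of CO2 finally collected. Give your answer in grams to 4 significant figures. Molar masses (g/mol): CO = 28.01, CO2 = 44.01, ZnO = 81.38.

Pure ZnO = 373.2 × 0.5555 = 207.31 g.
n(ZnO) = 207.31 / 81.38 = 2.5475 mol.
Step 1 (ZnO:CO = 1:1): theoretical n(CO) = 2.5475 mol; at 78.57% yield, n(CO) = 2.0015 mol.
Step 2 (CO:CO2 = 2:2): theoretical n(CO2) = 2.0015 mol, so theoretical mass = 2.0015 × 44.01 = 88.088 g.
At 68.26% yield, actual mass of CO2 = 88.088 × 0.6826 = 60.129 g.

60.13 g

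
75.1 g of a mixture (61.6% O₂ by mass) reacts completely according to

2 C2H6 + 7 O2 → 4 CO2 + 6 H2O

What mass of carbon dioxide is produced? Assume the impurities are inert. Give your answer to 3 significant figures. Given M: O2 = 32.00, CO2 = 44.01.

36.4 g

Mass of pure O2 = 75.1 g × 0.616 = 46.26 g.
n(O2) = 46.26 g / 32.00 g/mol = 1.446 mol.
From the equation the O2:CO2 mole ratio is 7:4, so n(CO2) = 1.446 × 4/7 = 0.8261 mol.
Mass of CO2 = 0.8261 mol × 44.01 g/mol = 36.36 g.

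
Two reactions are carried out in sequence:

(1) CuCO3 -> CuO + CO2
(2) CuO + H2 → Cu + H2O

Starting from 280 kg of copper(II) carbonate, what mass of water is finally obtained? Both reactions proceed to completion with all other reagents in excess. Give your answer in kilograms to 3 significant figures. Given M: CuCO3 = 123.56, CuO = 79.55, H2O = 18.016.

40.8 kg

280 kg = 280000 g.
n(CuCO3) = 280000 / 123.56 = 2266 mol.
Step 1 gives a 1:1 ratio of CuCO3 to CuO, so n(CuO) = 2266 mol.
In step 2 the CuO:H2O ratio is 1:1, so n(H2O) = 2266 mol.
Mass of H2O = 2266 × 18.016 = 40830 g = 40.8 kg.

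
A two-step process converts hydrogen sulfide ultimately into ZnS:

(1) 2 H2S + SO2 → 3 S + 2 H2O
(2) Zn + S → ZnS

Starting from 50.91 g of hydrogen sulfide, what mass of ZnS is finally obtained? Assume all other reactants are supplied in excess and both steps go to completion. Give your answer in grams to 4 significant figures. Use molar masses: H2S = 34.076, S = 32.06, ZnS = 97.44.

218.4 g

n(H2S) = 50.910 / 34.076 = 1.4940 mol.
Step 1 gives a 2:3 ratio of H2S to S, so n(S) = 2.2410 mol.
In step 2 the S:ZnS ratio is 1:1, so n(ZnS) = 2.2410 mol.
Mass of ZnS = 2.2410 × 97.44 = 218.36 g.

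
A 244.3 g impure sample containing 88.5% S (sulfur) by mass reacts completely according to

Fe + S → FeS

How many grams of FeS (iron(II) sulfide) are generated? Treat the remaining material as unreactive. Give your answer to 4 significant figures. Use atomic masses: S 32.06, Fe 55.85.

Mass of pure S = 244.3 g × 0.885 = 216.21 g.
M(S) = 32.06 g/mol.
M(FeS) = 55.85 + 32.06 = 87.91 g/mol.
n(S) = 216.21 g / 32.06 g/mol = 6.7438 mol.
From the equation the S:FeS mole ratio is 1:1, so n(FeS) = 6.7438 × 1/1 = 6.7438 mol.
Mass of FeS = 6.7438 mol × 87.91 g/mol = 592.85 g.

592.8 g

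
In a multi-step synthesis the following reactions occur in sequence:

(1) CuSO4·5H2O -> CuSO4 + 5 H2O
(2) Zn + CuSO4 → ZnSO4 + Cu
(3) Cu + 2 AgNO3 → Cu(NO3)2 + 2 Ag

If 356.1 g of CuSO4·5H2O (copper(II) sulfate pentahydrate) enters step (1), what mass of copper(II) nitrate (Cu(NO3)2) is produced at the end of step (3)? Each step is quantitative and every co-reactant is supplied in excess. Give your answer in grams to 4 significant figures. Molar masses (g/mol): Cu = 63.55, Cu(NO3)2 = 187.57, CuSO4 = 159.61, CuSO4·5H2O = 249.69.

267.5 g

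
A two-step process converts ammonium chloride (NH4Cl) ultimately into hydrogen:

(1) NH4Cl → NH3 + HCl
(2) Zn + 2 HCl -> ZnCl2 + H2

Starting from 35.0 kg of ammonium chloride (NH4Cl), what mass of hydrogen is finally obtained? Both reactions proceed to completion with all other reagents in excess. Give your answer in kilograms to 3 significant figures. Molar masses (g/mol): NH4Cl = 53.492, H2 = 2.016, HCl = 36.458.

35.0 kg = 35000 g.
n(NH4Cl) = 35000 / 53.492 = 654.3 mol.
Step 1 gives a 1:1 ratio of NH4Cl to HCl, so n(HCl) = 654.3 mol.
In step 2 the HCl:H2 ratio is 2:1, so n(H2) = 327.2 mol.
Mass of H2 = 327.2 × 2.016 = 659.5 g = 0.660 kg.

0.660 kg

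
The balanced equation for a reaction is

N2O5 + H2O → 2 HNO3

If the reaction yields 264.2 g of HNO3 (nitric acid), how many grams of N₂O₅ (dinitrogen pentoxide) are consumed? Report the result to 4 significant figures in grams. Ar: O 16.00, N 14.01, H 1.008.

M(HNO3) = 1.008 + 14.01 + 3(16.00) = 63.018 g/mol.
M(N2O5) = 2(14.01) + 5(16.00) = 108.02 g/mol.
n(HNO3) = 264.20 g / 63.018 g/mol = 4.1925 mol.
From the equation the HNO3:N2O5 mole ratio is 2:1, so n(N2O5) = 4.1925 × 1/2 = 2.0962 mol.
Mass of N2O5 = 2.0962 mol × 108.02 g/mol = 226.43 g.

226.4 g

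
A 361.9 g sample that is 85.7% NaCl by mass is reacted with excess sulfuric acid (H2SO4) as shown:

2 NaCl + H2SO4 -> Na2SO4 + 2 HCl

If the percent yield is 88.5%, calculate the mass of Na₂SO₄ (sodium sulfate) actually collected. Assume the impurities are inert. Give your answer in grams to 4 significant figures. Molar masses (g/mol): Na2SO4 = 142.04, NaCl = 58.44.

333.6 g

Pure NaCl available = 361.9 g × 0.857 = 310.15 g.
n(NaCl) = 310.15 g / 58.44 g/mol = 5.3071 mol.
From the equation the NaCl:Na2SO4 mole ratio is 2:1, so n(Na2SO4) = 5.3071 × 1/2 = 2.6536 mol.
Mass of Na2SO4 = 2.6536 mol × 142.04 g/mol = 376.91 g.
Actual mass collected = 376.91 g × 0.885 = 333.57 g.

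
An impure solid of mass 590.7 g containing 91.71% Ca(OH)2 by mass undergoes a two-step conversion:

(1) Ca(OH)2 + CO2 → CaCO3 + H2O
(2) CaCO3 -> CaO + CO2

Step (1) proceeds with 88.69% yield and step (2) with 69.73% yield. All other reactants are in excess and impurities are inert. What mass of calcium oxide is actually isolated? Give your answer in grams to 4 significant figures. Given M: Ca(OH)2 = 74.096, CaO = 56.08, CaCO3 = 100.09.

253.6 g

Pure Ca(OH)2 = 590.7 × 0.9171 = 541.73 g.
n(Ca(OH)2) = 541.73 / 74.096 = 7.3112 mol.
Step 1 (Ca(OH)2:CaCO3 = 1:1): theoretical n(CaCO3) = 7.3112 mol; at 88.69% yield, n(CaCO3) = 6.4843 mol.
Step 2 (CaCO3:CaO = 1:1): theoretical n(CaO) = 6.4843 mol, so theoretical mass = 6.4843 × 56.08 = 363.64 g.
At 69.73% yield, actual mass of CaO = 363.64 × 0.6973 = 253.57 g.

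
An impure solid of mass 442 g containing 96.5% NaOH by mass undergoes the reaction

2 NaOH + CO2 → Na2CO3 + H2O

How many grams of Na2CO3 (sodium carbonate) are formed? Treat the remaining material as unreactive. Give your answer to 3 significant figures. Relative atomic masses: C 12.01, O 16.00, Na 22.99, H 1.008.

565 g

Mass of pure NaOH = 442 g × 0.965 = 426.5 g.
M(NaOH) = 22.99 + 16.00 + 1.008 = 39.998 g/mol.
M(Na2CO3) = 2(22.99) + 12.01 + 3(16.00) = 105.99 g/mol.
n(NaOH) = 426.5 g / 39.998 g/mol = 10.66 mol.
From the equation the NaOH:Na2CO3 mole ratio is 2:1, so n(Na2CO3) = 10.66 × 1/2 = 5.332 mol.
Mass of Na2CO3 = 5.332 mol × 105.99 g/mol = 565.1 g.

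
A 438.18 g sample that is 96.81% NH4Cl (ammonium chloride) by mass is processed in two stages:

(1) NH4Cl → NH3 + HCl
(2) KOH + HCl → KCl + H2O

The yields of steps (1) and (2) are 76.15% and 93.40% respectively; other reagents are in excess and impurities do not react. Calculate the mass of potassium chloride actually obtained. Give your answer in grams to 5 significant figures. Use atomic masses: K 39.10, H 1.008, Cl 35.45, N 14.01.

420.48 g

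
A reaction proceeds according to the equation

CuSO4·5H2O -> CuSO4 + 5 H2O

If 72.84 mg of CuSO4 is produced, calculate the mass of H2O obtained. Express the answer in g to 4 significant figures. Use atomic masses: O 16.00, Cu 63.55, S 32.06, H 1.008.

0.04111 g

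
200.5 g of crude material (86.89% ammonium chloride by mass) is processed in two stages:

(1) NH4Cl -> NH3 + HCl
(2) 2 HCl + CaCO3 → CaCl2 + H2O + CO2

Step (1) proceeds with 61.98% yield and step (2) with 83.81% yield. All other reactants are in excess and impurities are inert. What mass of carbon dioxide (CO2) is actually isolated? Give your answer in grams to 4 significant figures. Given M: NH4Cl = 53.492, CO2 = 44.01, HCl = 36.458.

Pure NH4Cl = 200.5 × 0.8689 = 174.21 g.
n(NH4Cl) = 174.21 / 53.492 = 3.2568 mol.
Step 1 (NH4Cl:HCl = 1:1): theoretical n(HCl) = 3.2568 mol; at 61.98% yield, n(HCl) = 2.0186 mol.
Step 2 (HCl:CO2 = 2:1): theoretical n(CO2) = 1.0093 mol, so theoretical mass = 1.0093 × 44.01 = 44.419 g.
At 83.81% yield, actual mass of CO2 = 44.419 × 0.8381 = 37.228 g.

37.23 g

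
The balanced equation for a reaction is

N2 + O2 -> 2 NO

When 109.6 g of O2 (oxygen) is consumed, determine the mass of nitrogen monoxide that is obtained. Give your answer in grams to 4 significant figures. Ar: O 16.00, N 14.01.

205.6 g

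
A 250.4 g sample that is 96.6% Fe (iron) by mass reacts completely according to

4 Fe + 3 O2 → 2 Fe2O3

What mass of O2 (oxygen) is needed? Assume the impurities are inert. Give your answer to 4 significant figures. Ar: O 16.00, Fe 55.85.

103.9 g

Mass of pure Fe = 250.4 g × 0.966 = 241.89 g.
M(Fe) = 55.85 g/mol.
M(O2) = 2(16.00) = 32.00 g/mol.
n(Fe) = 241.89 g / 55.85 g/mol = 4.3310 mol.
From the equation the Fe:O2 mole ratio is 4:3, so n(O2) = 4.3310 × 3/4 = 3.2483 mol.
Mass of O2 = 3.2483 mol × 32.00 g/mol = 103.94 g.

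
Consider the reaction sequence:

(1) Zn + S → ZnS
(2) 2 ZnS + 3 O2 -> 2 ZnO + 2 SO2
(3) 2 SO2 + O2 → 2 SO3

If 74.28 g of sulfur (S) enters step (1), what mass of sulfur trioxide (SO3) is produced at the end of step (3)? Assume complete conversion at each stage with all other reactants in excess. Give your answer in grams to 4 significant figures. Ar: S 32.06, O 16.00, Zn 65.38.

M(S) = 32.06 g/mol.
M(SO3) = 32.06 + 3(16.00) = 80.06 g/mol.
n(S) = 74.28 / 32.06 = 2.3169 mol.
Reaction (1): S→ZnS ratio 1:1 ⇒ n(ZnS) = 2.3169 mol.
Reaction (2): ZnS→SO2 ratio 2:2 ⇒ n(SO2) = 2.3169 mol.
Reaction (3): SO2→SO3 ratio 2:2 ⇒ n(SO3) = 2.3169 mol.
Mass of SO3 = 2.3169 × 80.06 = 185.49 g.

185.5 g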